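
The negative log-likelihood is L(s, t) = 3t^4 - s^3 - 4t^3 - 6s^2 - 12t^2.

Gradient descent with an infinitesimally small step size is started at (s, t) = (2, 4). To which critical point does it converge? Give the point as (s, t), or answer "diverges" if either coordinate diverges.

diverges

L is separable, so gradient descent decouples: s follows -∂L/∂s, t follows -∂L/∂t.
∂L/∂s = -3s(s + 4); at s=2 this is -36, so s increases.
∂L/∂t = 12t(t - 2)(t + 1); at t=4 this is 480, so t decreases.
The s-coordinate has no critical point in that direction and runs off to infinity.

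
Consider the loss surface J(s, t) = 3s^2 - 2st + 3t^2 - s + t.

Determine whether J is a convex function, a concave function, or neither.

convex

J is quadratic, so its Hessian is the constant matrix H = [[6, -2], [-2, 6]].
det(H) = 32, tr(H) = 12.
det(H) > 0 and tr(H) > 0, so H is positive definite everywhere: convex.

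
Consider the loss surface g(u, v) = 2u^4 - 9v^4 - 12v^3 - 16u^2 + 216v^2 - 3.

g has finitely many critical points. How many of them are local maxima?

g separates as a function of u plus a function of v, so ∇g=0 decouples.
∂g/∂u = 8u(u - 2)(u + 2) = 0 at u ∈ {-2, 0, 2}; ∂g/∂v = -36v(v - 3)(v + 4) = 0 at v ∈ {-4, 0, 3}.
The Hessian is diagonal: diag(g_uu, g_vv). Second derivatives: g_uu(-2)=64, g_uu(0)=-32, g_uu(2)=64; g_vv(-4)=-1008, g_vv(0)=432, g_vv(3)=-756.
Local maxima occur where both diagonal entries negative: (0, -4), (0, 3). Count: 2.

2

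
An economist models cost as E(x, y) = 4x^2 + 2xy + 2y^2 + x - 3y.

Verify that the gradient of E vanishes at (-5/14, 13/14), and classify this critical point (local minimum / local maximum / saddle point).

local minimum

∇E = (8x + 2y + 1, 2x + 4y - 3); substituting (-5/14, 13/14) gives ∇E = (0, 0), so (-5/14, 13/14) is indeed a critical point.
The Hessian of E is constant: H = [[8, 2], [2, 4]].
det(H) = 8·4 − 2² = 28.
det(H) > 0 and tr(H) = 12 > 0, so H is positive definite and the point is a local minimum.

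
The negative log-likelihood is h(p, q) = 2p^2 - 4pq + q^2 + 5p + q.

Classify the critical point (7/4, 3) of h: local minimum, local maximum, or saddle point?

The Hessian of h is constant: H = [[4, -4], [-4, 2]].
det(H) = 4·2 − (-4)² = -8.
Since det(H) < 0, H is indefinite and the critical point is a saddle point.

saddle point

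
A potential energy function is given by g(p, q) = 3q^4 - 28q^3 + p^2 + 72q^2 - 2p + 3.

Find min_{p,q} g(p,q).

2

g(p,q) separates as A(p) + B(q) + 3, so its minimum is min A + min B + 3.
A'(p) = 2p - 2 vanishes at p ∈ {1}; B'(q) = 12q(q - 4)(q - 3) vanishes at q ∈ {0, 3, 4}.
Local minima of A (where A''>0): A(1)=-1. Local minima of B: B(0)=0, B(4)=128.
So the global minimum of g is A(1) + B(0) + 3 = -1 + 0 + 3 = 2, attained at (1, 0).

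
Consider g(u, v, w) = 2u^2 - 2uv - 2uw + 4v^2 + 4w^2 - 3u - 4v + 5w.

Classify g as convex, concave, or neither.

g is quadratic, so its Hessian is the constant matrix H = [[4, -2, -2], [-2, 8, 0], [-2, 0, 8]].
Leading principal minors: 4, 28, 192.
All positive ⇒ H ≻ 0 ⇒ convex.

convex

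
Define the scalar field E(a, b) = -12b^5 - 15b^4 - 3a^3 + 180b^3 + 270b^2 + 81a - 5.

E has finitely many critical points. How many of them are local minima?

2

E separates as a function of a plus a function of b, so ∇E=0 decouples.
∂E/∂a = -9(a - 3)(a + 3) = 0 at a ∈ {-3, 3}; ∂E/∂b = -60b(b - 3)(b + 1)(b + 3) = 0 at b ∈ {-3, -1, 0, 3}.
The Hessian is diagonal: diag(E_aa, E_bb). Second derivatives: E_aa(-3)=54, E_aa(3)=-54; E_bb(-3)=2160, E_bb(-1)=-480, E_bb(0)=540, E_bb(3)=-4320.
Local minima occur where both diagonal entries positive: (-3, -3), (-3, 0). Count: 2.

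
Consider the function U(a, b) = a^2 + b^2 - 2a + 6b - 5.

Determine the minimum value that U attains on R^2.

U(a,b) separates as P(a) + Q(b) − 5, so its minimum is min P + min Q − 5.
P'(a) = 2a - 2 vanishes at a ∈ {1}; Q'(b) = 2b + 6 vanishes at b ∈ {-3}.
Local minima of P (where P''>0): P(1)=-1. Local minima of Q: Q(-3)=-9.
So the global minimum of U is P(1) + Q(-3) − 5 = -1 − 9 − 5 = -15, attained at (1, -3).

-15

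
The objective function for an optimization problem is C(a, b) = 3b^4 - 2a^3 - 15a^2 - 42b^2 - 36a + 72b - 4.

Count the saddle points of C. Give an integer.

3

C separates as a function of a plus a function of b, so ∇C=0 decouples.
∂C/∂a = -6(a + 2)(a + 3) = 0 at a ∈ {-3, -2}; ∂C/∂b = 12(b - 2)(b - 1)(b + 3) = 0 at b ∈ {-3, 1, 2}.
The Hessian is diagonal: diag(C_aa, C_bb). Second derivatives: C_aa(-3)=6, C_aa(-2)=-6; C_bb(-3)=240, C_bb(1)=-48, C_bb(2)=60.
Saddle points occur where the two diagonal entries have opposite signs: (-3, 1), (-2, -3), (-2, 2). Count: 3.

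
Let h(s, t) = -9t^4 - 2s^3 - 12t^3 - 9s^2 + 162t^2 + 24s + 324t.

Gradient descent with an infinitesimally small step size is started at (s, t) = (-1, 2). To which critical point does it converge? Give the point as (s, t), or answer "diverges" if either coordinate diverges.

h is separable, so gradient descent decouples: s follows -∂h/∂s, t follows -∂h/∂t.
∂h/∂s = -6(s - 1)(s + 4); at s=-1 this is 36, so s decreases.
∂h/∂t = -36(t - 3)(t + 1)(t + 3); at t=2 this is 540, so t decreases.
s converges to its nearest critical value -4 (a local min of the s-part); t converges to -1. The iterate converges to (-4, -1).

(-4, -1)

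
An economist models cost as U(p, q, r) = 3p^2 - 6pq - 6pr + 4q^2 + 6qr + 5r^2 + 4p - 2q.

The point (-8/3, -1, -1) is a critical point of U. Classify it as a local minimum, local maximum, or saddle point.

local minimum

The Hessian is constant: H = [[6, -6, -6], [-6, 8, 6], [-6, 6, 10]].
Leading principal minors: Δ₁ = 6, Δ₂ = 12, Δ₃ = 48.
All leading minors are positive, so H is positive definite: a local minimum.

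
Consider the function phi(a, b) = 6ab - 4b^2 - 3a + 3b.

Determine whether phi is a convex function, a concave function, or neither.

neither

phi is quadratic, so its Hessian is the constant matrix H = [[0, 6], [6, -8]].
det(H) = -36, tr(H) = -8.
det(H) < 0, so H is indefinite: neither convex nor concave.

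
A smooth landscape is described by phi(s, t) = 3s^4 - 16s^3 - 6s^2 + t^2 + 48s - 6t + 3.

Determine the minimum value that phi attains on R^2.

-166

phi(s,t) separates as P(s) + Q(t) + 3, so its minimum is min P + min Q + 3.
P'(s) = 12(s - 4)(s - 1)(s + 1) vanishes at s ∈ {-1, 1, 4}; Q'(t) = 2(t - 3) vanishes at t ∈ {3}.
Local minima of P (where P''>0): P(-1)=-35, P(4)=-160. Local minima of Q: Q(3)=-9.
So the global minimum of phi is P(4) + Q(3) + 3 = -160 − 9 + 3 = -166, attained at (4, 3).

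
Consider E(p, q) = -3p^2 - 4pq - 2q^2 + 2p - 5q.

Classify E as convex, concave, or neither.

concave

E is quadratic, so its Hessian is the constant matrix H = [[-6, -4], [-4, -4]].
det(H) = 8, tr(H) = -10.
det(H) > 0 and tr(H) < 0, so H is negative definite everywhere: concave.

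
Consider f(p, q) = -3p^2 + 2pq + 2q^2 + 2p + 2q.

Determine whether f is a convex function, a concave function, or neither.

f is quadratic, so its Hessian is the constant matrix H = [[-6, 2], [2, 4]].
det(H) = -28, tr(H) = -2.
det(H) < 0, so H is indefinite: neither convex nor concave.

neither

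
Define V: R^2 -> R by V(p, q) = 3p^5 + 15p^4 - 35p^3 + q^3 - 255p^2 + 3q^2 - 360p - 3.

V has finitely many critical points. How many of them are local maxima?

V separates as a function of p plus a function of q, so ∇V=0 decouples.
∂V/∂p = 15(p - 3)(p + 1)(p + 2)(p + 4) = 0 at p ∈ {-4, -2, -1, 3}; ∂V/∂q = 3q(q + 2) = 0 at q ∈ {-2, 0}.
The Hessian is diagonal: diag(V_pp, V_qq). Second derivatives: V_pp(-4)=-630, V_pp(-2)=150, V_pp(-1)=-180, V_pp(3)=2100; V_qq(-2)=-6, V_qq(0)=6.
Local maxima occur where both diagonal entries negative: (-4, -2), (-1, -2). Count: 2.

2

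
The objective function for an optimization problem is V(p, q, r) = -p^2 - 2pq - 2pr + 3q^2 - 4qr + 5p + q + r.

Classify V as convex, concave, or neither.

V is quadratic, so its Hessian is the constant matrix H = [[-2, -2, -2], [-2, 6, -4], [-2, -4, 0]].
Leading principal minors: -2, -16, -24.
Neither pattern holds ⇒ H is indefinite ⇒ neither convex nor concave.

neither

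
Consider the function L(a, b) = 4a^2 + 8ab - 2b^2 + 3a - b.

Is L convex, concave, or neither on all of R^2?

L is quadratic, so its Hessian is the constant matrix H = [[8, 8], [8, -4]].
det(H) = -96, tr(H) = 4.
det(H) < 0, so H is indefinite: neither convex nor concave.

neither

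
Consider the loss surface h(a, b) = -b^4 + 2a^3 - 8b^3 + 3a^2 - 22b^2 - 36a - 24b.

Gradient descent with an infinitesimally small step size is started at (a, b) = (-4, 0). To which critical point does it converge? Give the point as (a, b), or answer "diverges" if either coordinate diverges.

h is separable, so gradient descent decouples: a follows -∂h/∂a, b follows -∂h/∂b.
∂h/∂a = 6(a - 2)(a + 3); at a=-4 this is 36, so a decreases.
∂h/∂b = -4(b + 1)(b + 2)(b + 3); at b=0 this is -24, so b increases.
The a-coordinate has no critical point in that direction and runs off to infinity.

diverges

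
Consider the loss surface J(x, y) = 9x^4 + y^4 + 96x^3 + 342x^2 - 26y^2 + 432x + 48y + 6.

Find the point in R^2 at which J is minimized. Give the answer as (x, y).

(-1, -4)

J(x,y) separates as P(x) + Q(y) + 6, so its minimum is min P + min Q + 6.
P'(x) = 36(x + 1)(x + 3)(x + 4) vanishes at x ∈ {-4, -3, -1}; Q'(y) = 4(y - 3)(y - 1)(y + 4) vanishes at y ∈ {-4, 1, 3}.
Local minima of P (where P''>0): P(-4)=-96, P(-1)=-177. Local minima of Q: Q(-4)=-352, Q(3)=-9.
So the global minimum of J is P(-1) + Q(-4) + 6 = -177 − 352 + 6 = -523, attained at (-1, -4).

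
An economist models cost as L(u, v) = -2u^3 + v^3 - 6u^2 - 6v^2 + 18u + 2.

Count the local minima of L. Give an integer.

1

L separates as a function of u plus a function of v, so ∇L=0 decouples.
∂L/∂u = -6(u - 1)(u + 3) = 0 at u ∈ {-3, 1}; ∂L/∂v = 3v(v - 4) = 0 at v ∈ {0, 4}.
The Hessian is diagonal: diag(L_uu, L_vv). Second derivatives: L_uu(-3)=24, L_uu(1)=-24; L_vv(0)=-12, L_vv(4)=12.
Local minima occur where both diagonal entries positive: (-3, 4). Count: 1.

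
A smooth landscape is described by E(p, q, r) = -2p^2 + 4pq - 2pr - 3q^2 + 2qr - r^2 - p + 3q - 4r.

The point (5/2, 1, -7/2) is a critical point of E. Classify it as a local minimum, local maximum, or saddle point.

local maximum

The Hessian is constant: H = [[-4, 4, -2], [4, -6, 2], [-2, 2, -2]].
Leading principal minors: Δ₁ = -4, Δ₂ = 8, Δ₃ = -8.
The minors alternate sign starting negative (−, +, −), so H is negative definite: a local maximum.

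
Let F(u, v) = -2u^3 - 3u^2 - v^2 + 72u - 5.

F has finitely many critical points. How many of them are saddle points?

F separates as a function of u plus a function of v, so ∇F=0 decouples.
∂F/∂u = -6(u - 3)(u + 4) = 0 at u ∈ {-4, 3}; ∂F/∂v = -2v = 0 at v ∈ {0}.
The Hessian is diagonal: diag(F_uu, F_vv). Second derivatives: F_uu(-4)=42, F_uu(3)=-42; F_vv(0)=-2.
Saddle points occur where the two diagonal entries have opposite signs: (-4, 0). Count: 1.

1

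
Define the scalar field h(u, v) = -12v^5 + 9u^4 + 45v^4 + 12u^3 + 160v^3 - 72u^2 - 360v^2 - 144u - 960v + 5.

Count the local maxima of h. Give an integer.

2

h separates as a function of u plus a function of v, so ∇h=0 decouples.
∂h/∂u = 36(u - 2)(u + 1)(u + 2) = 0 at u ∈ {-2, -1, 2}; ∂h/∂v = -60(v - 4)(v - 2)(v + 1)(v + 2) = 0 at v ∈ {-2, -1, 2, 4}.
The Hessian is diagonal: diag(h_uu, h_vv). Second derivatives: h_uu(-2)=144, h_uu(-1)=-108, h_uu(2)=432; h_vv(-2)=1440, h_vv(-1)=-900, h_vv(2)=1440, h_vv(4)=-3600.
Local maxima occur where both diagonal entries negative: (-1, -1), (-1, 4). Count: 2.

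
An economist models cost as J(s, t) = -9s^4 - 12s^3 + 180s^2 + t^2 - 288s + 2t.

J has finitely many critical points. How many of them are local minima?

J separates as a function of s plus a function of t, so ∇J=0 decouples.
∂J/∂s = -36(s - 2)(s - 1)(s + 4) = 0 at s ∈ {-4, 1, 2}; ∂J/∂t = 2(t + 1) = 0 at t ∈ {-1}.
The Hessian is diagonal: diag(J_ss, J_tt). Second derivatives: J_ss(-4)=-1080, J_ss(1)=180, J_ss(2)=-216; J_tt(-1)=2.
Local minima occur where both diagonal entries positive: (1, -1). Count: 1.

1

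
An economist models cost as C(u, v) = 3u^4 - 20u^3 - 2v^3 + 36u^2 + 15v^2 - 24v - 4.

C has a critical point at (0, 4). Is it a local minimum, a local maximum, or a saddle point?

saddle point

The mixed partial ∂²C/∂u∂v is 0, so the Hessian at any point is diag(C_uu, C_vv) = diag(12(3u^2 - 10u + 6), 6(-2v + 5)).
At (0, 4): H = diag(72, -18).
The eigenvalues have opposite signs, so H is indefinite: a saddle point.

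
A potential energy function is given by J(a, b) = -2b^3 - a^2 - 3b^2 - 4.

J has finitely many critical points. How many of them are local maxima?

J separates as a function of a plus a function of b, so ∇J=0 decouples.
∂J/∂a = -2a = 0 at a ∈ {0}; ∂J/∂b = -6b(b + 1) = 0 at b ∈ {-1, 0}.
The Hessian is diagonal: diag(J_aa, J_bb). Second derivatives: J_aa(0)=-2; J_bb(-1)=6, J_bb(0)=-6.
Local maxima occur where both diagonal entries negative: (0, 0). Count: 1.

1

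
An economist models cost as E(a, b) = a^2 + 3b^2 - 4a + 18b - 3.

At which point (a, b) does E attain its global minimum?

(2, -3)

E(a,b) separates as P(a) + Q(b) − 3, so its minimum is min P + min Q − 3.
P'(a) = 2a - 4 vanishes at a ∈ {2}; Q'(b) = 6b + 18 vanishes at b ∈ {-3}.
Local minima of P (where P''>0): P(2)=-4. Local minima of Q: Q(-3)=-27.
So the global minimum of E is P(2) + Q(-3) − 3 = -4 − 27 − 3 = -34, attained at (2, -3).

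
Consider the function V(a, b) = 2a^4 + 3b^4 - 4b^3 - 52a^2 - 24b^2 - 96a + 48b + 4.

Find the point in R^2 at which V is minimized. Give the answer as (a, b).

(4, -2)

V(a,b) separates as P(a) + Q(b) + 4, so its minimum is min P + min Q + 4.
P'(a) = 8(a - 4)(a + 1)(a + 3) vanishes at a ∈ {-3, -1, 4}; Q'(b) = 12(b - 2)(b - 1)(b + 2) vanishes at b ∈ {-2, 1, 2}.
Local minima of P (where P''>0): P(-3)=-18, P(4)=-704. Local minima of Q: Q(-2)=-112, Q(2)=16.
So the global minimum of V is P(4) + Q(-2) + 4 = -704 − 112 + 4 = -812, attained at (4, -2).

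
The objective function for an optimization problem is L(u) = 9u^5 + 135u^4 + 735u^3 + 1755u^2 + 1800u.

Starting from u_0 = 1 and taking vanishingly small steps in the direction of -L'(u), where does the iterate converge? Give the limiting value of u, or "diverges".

-1

L'(u) = 45(u + 1)(u + 2)(u + 4)(u + 5), so L'(1) = 8100.
Gradient descent moves in the -L' direction, i.e. u is decreasing.
The nearest critical point in that direction is u = -1, where L'' = 540 > 0 (a local minimum). The iterate converges there.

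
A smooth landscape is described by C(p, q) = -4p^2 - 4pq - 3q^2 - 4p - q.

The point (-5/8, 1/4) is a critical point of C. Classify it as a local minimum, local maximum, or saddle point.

The Hessian of C is constant: H = [[-8, -4], [-4, -6]].
det(H) = (-8)·(-6) − (-4)² = 32.
det(H) > 0 and tr(H) = -14 < 0, so H is negative definite and the point is a local maximum.

local maximum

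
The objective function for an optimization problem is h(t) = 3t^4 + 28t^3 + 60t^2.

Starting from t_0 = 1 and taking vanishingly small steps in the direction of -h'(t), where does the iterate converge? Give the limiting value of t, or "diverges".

h'(t) = 12t(t + 2)(t + 5), so h'(1) = 216.
Gradient descent moves in the -h' direction, i.e. t is decreasing.
The nearest critical point in that direction is t = 0, where h'' = 120 > 0 (a local minimum). The iterate converges there.

0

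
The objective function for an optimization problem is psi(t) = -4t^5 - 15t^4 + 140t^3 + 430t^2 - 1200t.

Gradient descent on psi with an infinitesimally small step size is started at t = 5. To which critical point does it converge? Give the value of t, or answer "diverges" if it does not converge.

diverges

psi'(t) = -20(t - 4)(t - 1)(t + 3)(t + 5), so psi'(5) = -6400.
Gradient descent moves in the -psi' direction, i.e. t is increasing.
There is no critical point above t=5, and psi' keeps the same sign, so the iterate runs off to +∞.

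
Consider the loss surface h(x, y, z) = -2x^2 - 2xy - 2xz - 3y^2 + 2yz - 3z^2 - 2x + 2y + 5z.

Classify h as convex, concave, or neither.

h is quadratic, so its Hessian is the constant matrix H = [[-4, -2, -2], [-2, -6, 2], [-2, 2, -6]].
Leading principal minors: -4, 20, -64.
Signs alternate −, +, − ⇒ H ≺ 0 ⇒ concave.

concave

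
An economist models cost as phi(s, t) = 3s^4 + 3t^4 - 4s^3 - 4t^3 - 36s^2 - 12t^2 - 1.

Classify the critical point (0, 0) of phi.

local maximum

The mixed partial ∂²phi/∂s∂t is 0, so the Hessian at any point is diag(phi_ss, phi_tt) = diag(12(3s^2 - 2s - 6), 12(3t^2 - 2t - 2)).
At (0, 0): H = diag(-72, -24).
Both eigenvalues are negative, so H is negative definite: a local maximum.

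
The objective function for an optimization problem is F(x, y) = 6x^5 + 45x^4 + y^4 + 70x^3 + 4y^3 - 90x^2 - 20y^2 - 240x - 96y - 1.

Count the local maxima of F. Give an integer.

F separates as a function of x plus a function of y, so ∇F=0 decouples.
∂F/∂x = 30(x - 1)(x + 1)(x + 2)(x + 4) = 0 at x ∈ {-4, -2, -1, 1}; ∂F/∂y = 4(y - 3)(y + 2)(y + 4) = 0 at y ∈ {-4, -2, 3}.
The Hessian is diagonal: diag(F_xx, F_yy). Second derivatives: F_xx(-4)=-900, F_xx(-2)=180, F_xx(-1)=-180, F_xx(1)=900; F_yy(-4)=56, F_yy(-2)=-40, F_yy(3)=140.
Local maxima occur where both diagonal entries negative: (-4, -2), (-1, -2). Count: 2.

2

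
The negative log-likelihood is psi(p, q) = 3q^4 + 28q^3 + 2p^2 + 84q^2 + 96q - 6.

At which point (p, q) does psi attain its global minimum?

(0, -4)

psi(p,q) separates as A(p) + B(q) − 6, so its minimum is min A + min B − 6.
A'(p) = 4p vanishes at p ∈ {0}; B'(q) = 12(q + 1)(q + 2)(q + 4) vanishes at q ∈ {-4, -2, -1}.
Local minima of A (where A''>0): A(0)=0. Local minima of B: B(-4)=-64, B(-1)=-37.
So the global minimum of psi is A(0) + B(-4) − 6 = 0 − 64 − 6 = -70, attained at (0, -4).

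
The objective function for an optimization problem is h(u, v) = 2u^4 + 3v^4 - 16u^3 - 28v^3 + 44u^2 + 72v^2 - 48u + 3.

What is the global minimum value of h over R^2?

h(u,v) separates as P(u) + Q(v) + 3, so its minimum is min P + min Q + 3.
P'(u) = 8(u - 3)(u - 2)(u - 1) vanishes at u ∈ {1, 2, 3}; Q'(v) = 12v(v - 4)(v - 3) vanishes at v ∈ {0, 3, 4}.
Local minima of P (where P''>0): P(1)=-18, P(3)=-18. Local minima of Q: Q(0)=0, Q(4)=128.
So the global minimum of h is P(1) + Q(0) + 3 = -18 + 0 + 3 = -15, attained at (1, 0).

-15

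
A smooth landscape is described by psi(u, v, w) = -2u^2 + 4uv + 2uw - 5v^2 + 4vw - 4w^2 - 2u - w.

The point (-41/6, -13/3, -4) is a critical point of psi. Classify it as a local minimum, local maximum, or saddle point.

local maximum

The Hessian is constant: H = [[-4, 4, 2], [4, -10, 4], [2, 4, -8]].
Leading principal minors: Δ₁ = -4, Δ₂ = 24, Δ₃ = -24.
The minors alternate sign starting negative (−, +, −), so H is negative definite: a local maximum.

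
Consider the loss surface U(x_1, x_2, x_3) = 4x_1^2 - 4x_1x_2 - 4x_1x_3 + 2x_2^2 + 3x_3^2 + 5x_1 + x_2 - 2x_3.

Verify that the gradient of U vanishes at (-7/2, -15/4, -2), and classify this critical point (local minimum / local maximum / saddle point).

∇U = (8x_1 - 4x_2 - 4x_3 + 5, -4x_1 + 4x_2 + 1, -4x_1 + 6x_3 - 2); substituting (-7/2, -15/4, -2) gives ∇U = (0, 0, 0), so (-7/2, -15/4, -2) is indeed a critical point.
The Hessian is constant: H = [[8, -4, -4], [-4, 4, 0], [-4, 0, 6]].
Leading principal minors: Δ₁ = 8, Δ₂ = 16, Δ₃ = 32.
All leading minors are positive, so H is positive definite: a local minimum.

local minimum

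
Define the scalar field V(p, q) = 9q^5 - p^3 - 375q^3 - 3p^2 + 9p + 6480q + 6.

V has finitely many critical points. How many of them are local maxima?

V separates as a function of p plus a function of q, so ∇V=0 decouples.
∂V/∂p = -3(p - 1)(p + 3) = 0 at p ∈ {-3, 1}; ∂V/∂q = 45(q - 4)(q - 3)(q + 3)(q + 4) = 0 at q ∈ {-4, -3, 3, 4}.
The Hessian is diagonal: diag(V_pp, V_qq). Second derivatives: V_pp(-3)=12, V_pp(1)=-12; V_qq(-4)=-2520, V_qq(-3)=1890, V_qq(3)=-1890, V_qq(4)=2520.
Local maxima occur where both diagonal entries negative: (1, -4), (1, 3). Count: 2.

2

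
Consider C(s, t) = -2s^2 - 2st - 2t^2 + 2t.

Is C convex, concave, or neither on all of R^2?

C is quadratic, so its Hessian is the constant matrix H = [[-4, -2], [-2, -4]].
det(H) = 12, tr(H) = -8.
det(H) > 0 and tr(H) < 0, so H is negative definite everywhere: concave.

concave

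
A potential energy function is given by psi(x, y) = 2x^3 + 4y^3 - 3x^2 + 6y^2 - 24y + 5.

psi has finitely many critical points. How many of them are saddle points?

2

psi separates as a function of x plus a function of y, so ∇psi=0 decouples.
∂psi/∂x = 6x(x - 1) = 0 at x ∈ {0, 1}; ∂psi/∂y = 12(y - 1)(y + 2) = 0 at y ∈ {-2, 1}.
The Hessian is diagonal: diag(psi_xx, psi_yy). Second derivatives: psi_xx(0)=-6, psi_xx(1)=6; psi_yy(-2)=-36, psi_yy(1)=36.
Saddle points occur where the two diagonal entries have opposite signs: (0, 1), (1, -2). Count: 2.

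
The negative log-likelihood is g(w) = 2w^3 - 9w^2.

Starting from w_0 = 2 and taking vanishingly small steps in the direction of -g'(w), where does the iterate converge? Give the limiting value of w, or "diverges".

g'(w) = 6w(w - 3), so g'(2) = -12.
Gradient descent moves in the -g' direction, i.e. w is increasing.
The nearest critical point in that direction is w = 3, where g'' = 18 > 0 (a local minimum). The iterate converges there.

3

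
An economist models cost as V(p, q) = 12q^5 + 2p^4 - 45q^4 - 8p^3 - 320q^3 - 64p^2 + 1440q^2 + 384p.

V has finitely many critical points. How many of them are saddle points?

V separates as a function of p plus a function of q, so ∇V=0 decouples.
∂V/∂p = 8(p - 4)(p - 3)(p + 4) = 0 at p ∈ {-4, 3, 4}; ∂V/∂q = 60q(q - 4)(q - 3)(q + 4) = 0 at q ∈ {-4, 0, 3, 4}.
The Hessian is diagonal: diag(V_pp, V_qq). Second derivatives: V_pp(-4)=448, V_pp(3)=-56, V_pp(4)=64; V_qq(-4)=-13440, V_qq(0)=2880, V_qq(3)=-1260, V_qq(4)=1920.
Saddle points occur where the two diagonal entries have opposite signs: (-4, -4), (-4, 3), (3, 0), (3, 4), (4, -4), (4, 3). Count: 6.

6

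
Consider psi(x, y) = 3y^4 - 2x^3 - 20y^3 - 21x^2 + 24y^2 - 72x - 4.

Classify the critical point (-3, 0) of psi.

saddle point

The mixed partial ∂²psi/∂x∂y is 0, so the Hessian at any point is diag(psi_xx, psi_yy) = diag(-6(2x + 7), 12(3y^2 - 10y + 4)).
At (-3, 0): H = diag(-6, 48).
The eigenvalues have opposite signs, so H is indefinite: a saddle point.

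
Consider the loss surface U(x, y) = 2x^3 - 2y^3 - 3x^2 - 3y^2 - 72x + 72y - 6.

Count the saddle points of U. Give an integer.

2

U separates as a function of x plus a function of y, so ∇U=0 decouples.
∂U/∂x = 6(x - 4)(x + 3) = 0 at x ∈ {-3, 4}; ∂U/∂y = -6(y - 3)(y + 4) = 0 at y ∈ {-4, 3}.
The Hessian is diagonal: diag(U_xx, U_yy). Second derivatives: U_xx(-3)=-42, U_xx(4)=42; U_yy(-4)=42, U_yy(3)=-42.
Saddle points occur where the two diagonal entries have opposite signs: (-3, -4), (4, 3). Count: 2.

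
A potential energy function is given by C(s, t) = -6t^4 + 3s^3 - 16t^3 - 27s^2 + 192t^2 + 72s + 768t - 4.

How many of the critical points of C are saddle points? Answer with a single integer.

C separates as a function of s plus a function of t, so ∇C=0 decouples.
∂C/∂s = 9(s - 4)(s - 2) = 0 at s ∈ {2, 4}; ∂C/∂t = -24(t - 4)(t + 2)(t + 4) = 0 at t ∈ {-4, -2, 4}.
The Hessian is diagonal: diag(C_ss, C_tt). Second derivatives: C_ss(2)=-18, C_ss(4)=18; C_tt(-4)=-384, C_tt(-2)=288, C_tt(4)=-1152.
Saddle points occur where the two diagonal entries have opposite signs: (2, -2), (4, -4), (4, 4). Count: 3.

3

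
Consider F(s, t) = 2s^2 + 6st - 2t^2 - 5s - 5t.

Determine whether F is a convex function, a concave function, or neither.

neither

F is quadratic, so its Hessian is the constant matrix H = [[4, 6], [6, -4]].
det(H) = -52, tr(H) = 0.
det(H) < 0, so H is indefinite: neither convex nor concave.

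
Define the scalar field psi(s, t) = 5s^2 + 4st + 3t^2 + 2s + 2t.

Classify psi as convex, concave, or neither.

convex

psi is quadratic, so its Hessian is the constant matrix H = [[10, 4], [4, 6]].
det(H) = 44, tr(H) = 16.
det(H) > 0 and tr(H) > 0, so H is positive definite everywhere: convex.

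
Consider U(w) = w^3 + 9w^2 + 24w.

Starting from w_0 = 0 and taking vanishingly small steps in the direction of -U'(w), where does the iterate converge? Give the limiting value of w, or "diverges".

-2

U'(w) = 3(w + 2)(w + 4), so U'(0) = 24.
Gradient descent moves in the -U' direction, i.e. w is decreasing.
The nearest critical point in that direction is w = -2, where U'' = 6 > 0 (a local minimum). The iterate converges there.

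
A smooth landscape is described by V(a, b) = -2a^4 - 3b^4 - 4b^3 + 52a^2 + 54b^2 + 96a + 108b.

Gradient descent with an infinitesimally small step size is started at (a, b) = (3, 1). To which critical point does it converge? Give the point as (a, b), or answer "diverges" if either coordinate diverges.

V is separable, so gradient descent decouples: a follows -∂V/∂a, b follows -∂V/∂b.
∂V/∂a = -8(a - 4)(a + 1)(a + 3); at a=3 this is 192, so a decreases.
∂V/∂b = -12(b - 3)(b + 1)(b + 3); at b=1 this is 192, so b decreases.
a converges to its nearest critical value -1 (a local min of the a-part); b converges to -1. The iterate converges to (-1, -1).

(-1, -1)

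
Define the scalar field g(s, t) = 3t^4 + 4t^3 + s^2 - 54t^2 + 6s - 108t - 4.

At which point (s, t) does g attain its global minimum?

(-3, 3)

g(s,t) separates as P(s) + Q(t) − 4, so its minimum is min P + min Q − 4.
P'(s) = 2s + 6 vanishes at s ∈ {-3}; Q'(t) = 12(t - 3)(t + 1)(t + 3) vanishes at t ∈ {-3, -1, 3}.
Local minima of P (where P''>0): P(-3)=-9. Local minima of Q: Q(-3)=-27, Q(3)=-459.
So the global minimum of g is P(-3) + Q(3) − 4 = -9 − 459 − 4 = -472, attained at (-3, 3).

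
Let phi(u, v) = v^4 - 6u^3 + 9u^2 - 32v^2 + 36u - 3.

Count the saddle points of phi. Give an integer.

phi separates as a function of u plus a function of v, so ∇phi=0 decouples.
∂phi/∂u = -18(u - 2)(u + 1) = 0 at u ∈ {-1, 2}; ∂phi/∂v = 4v(v - 4)(v + 4) = 0 at v ∈ {-4, 0, 4}.
The Hessian is diagonal: diag(phi_uu, phi_vv). Second derivatives: phi_uu(-1)=54, phi_uu(2)=-54; phi_vv(-4)=128, phi_vv(0)=-64, phi_vv(4)=128.
Saddle points occur where the two diagonal entries have opposite signs: (-1, 0), (2, -4), (2, 4). Count: 3.

3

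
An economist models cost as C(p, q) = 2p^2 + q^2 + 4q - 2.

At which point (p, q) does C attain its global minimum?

C(p,q) separates as A(p) + B(q) − 2, so its minimum is min A + min B − 2.
A'(p) = 4p vanishes at p ∈ {0}; B'(q) = 2q + 4 vanishes at q ∈ {-2}.
Local minima of A (where A''>0): A(0)=0. Local minima of B: B(-2)=-4.
So the global minimum of C is A(0) + B(-2) − 2 = 0 − 4 − 2 = -6, attained at (0, -2).

(0, -2)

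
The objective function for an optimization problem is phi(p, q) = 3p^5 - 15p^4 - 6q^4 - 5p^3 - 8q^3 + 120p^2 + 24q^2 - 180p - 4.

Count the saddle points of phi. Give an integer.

6

phi separates as a function of p plus a function of q, so ∇phi=0 decouples.
∂phi/∂p = 15(p - 3)(p - 2)(p - 1)(p + 2) = 0 at p ∈ {-2, 1, 2, 3}; ∂phi/∂q = -24q(q - 1)(q + 2) = 0 at q ∈ {-2, 0, 1}.
The Hessian is diagonal: diag(phi_pp, phi_qq). Second derivatives: phi_pp(-2)=-900, phi_pp(1)=90, phi_pp(2)=-60, phi_pp(3)=150; phi_qq(-2)=-144, phi_qq(0)=48, phi_qq(1)=-72.
Saddle points occur where the two diagonal entries have opposite signs: (-2, 0), (1, -2), (1, 1), (2, 0), (3, -2), (3, 1). Count: 6.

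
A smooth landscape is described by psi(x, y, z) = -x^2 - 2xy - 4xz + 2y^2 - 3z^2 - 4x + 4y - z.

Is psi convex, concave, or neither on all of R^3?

neither

psi is quadratic, so its Hessian is the constant matrix H = [[-2, -2, -4], [-2, 4, 0], [-4, 0, -6]].
Leading principal minors: -2, -12, 8.
Neither pattern holds ⇒ H is indefinite ⇒ neither convex nor concave.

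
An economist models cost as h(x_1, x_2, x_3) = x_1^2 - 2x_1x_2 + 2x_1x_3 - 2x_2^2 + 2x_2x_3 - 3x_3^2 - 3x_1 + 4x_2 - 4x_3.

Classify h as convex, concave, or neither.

h is quadratic, so its Hessian is the constant matrix H = [[2, -2, 2], [-2, -4, 2], [2, 2, -6]].
Leading principal minors: 2, -12, 64.
Neither pattern holds ⇒ H is indefinite ⇒ neither convex nor concave.

neither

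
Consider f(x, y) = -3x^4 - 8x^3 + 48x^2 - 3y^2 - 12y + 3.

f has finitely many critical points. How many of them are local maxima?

f separates as a function of x plus a function of y, so ∇f=0 decouples.
∂f/∂x = -12x(x - 2)(x + 4) = 0 at x ∈ {-4, 0, 2}; ∂f/∂y = -6(y + 2) = 0 at y ∈ {-2}.
The Hessian is diagonal: diag(f_xx, f_yy). Second derivatives: f_xx(-4)=-288, f_xx(0)=96, f_xx(2)=-144; f_yy(-2)=-6.
Local maxima occur where both diagonal entries negative: (-4, -2), (2, -2). Count: 2.

2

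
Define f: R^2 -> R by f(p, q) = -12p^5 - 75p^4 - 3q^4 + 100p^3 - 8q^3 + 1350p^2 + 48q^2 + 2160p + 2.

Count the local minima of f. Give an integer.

2

f separates as a function of p plus a function of q, so ∇f=0 decouples.
∂f/∂p = -60(p - 3)(p + 1)(p + 3)(p + 4) = 0 at p ∈ {-4, -3, -1, 3}; ∂f/∂q = -12q(q - 2)(q + 4) = 0 at q ∈ {-4, 0, 2}.
The Hessian is diagonal: diag(f_pp, f_qq). Second derivatives: f_pp(-4)=1260, f_pp(-3)=-720, f_pp(-1)=1440, f_pp(3)=-10080; f_qq(-4)=-288, f_qq(0)=96, f_qq(2)=-144.
Local minima occur where both diagonal entries positive: (-4, 0), (-1, 0). Count: 2.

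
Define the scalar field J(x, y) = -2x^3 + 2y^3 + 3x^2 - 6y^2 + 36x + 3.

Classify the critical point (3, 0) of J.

The mixed partial ∂²J/∂x∂y is 0, so the Hessian at any point is diag(J_xx, J_yy) = diag(6(-2x + 1), 12(y - 1)).
At (3, 0): H = diag(-30, -12).
Both eigenvalues are negative, so H is negative definite: a local maximum.

local maximum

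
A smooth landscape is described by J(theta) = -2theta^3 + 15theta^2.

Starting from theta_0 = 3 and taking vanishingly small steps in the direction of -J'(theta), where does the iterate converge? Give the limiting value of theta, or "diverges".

J'(theta) = -6theta(theta - 5), so J'(3) = 36.
Gradient descent moves in the -J' direction, i.e. theta is decreasing.
The nearest critical point in that direction is theta = 0, where J'' = 30 > 0 (a local minimum). The iterate converges there.

0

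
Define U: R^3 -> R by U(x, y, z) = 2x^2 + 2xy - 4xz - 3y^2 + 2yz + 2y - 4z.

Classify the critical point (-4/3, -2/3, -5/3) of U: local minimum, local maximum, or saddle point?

The Hessian is constant: H = [[4, 2, -4], [2, -6, 2], [-4, 2, 0]].
Leading principal minors: Δ₁ = 4, Δ₂ = -28, Δ₃ = 48.
The minors fit neither the all-positive nor the alternating-sign pattern, so H is indefinite: a saddle point.

saddle point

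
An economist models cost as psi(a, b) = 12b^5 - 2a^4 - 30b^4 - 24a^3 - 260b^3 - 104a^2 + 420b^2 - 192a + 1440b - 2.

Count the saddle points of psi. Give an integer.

6

psi separates as a function of a plus a function of b, so ∇psi=0 decouples.
∂psi/∂a = -8(a + 2)(a + 3)(a + 4) = 0 at a ∈ {-4, -3, -2}; ∂psi/∂b = 60(b - 4)(b - 2)(b + 1)(b + 3) = 0 at b ∈ {-3, -1, 2, 4}.
The Hessian is diagonal: diag(psi_aa, psi_bb). Second derivatives: psi_aa(-4)=-16, psi_aa(-3)=8, psi_aa(-2)=-16; psi_bb(-3)=-4200, psi_bb(-1)=1800, psi_bb(2)=-1800, psi_bb(4)=4200.
Saddle points occur where the two diagonal entries have opposite signs: (-4, -1), (-4, 4), (-3, -3), (-3, 2), (-2, -1), (-2, 4). Count: 6.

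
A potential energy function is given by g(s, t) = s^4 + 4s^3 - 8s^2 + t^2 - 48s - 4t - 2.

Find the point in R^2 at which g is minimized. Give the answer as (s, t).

g(s,t) separates as P(s) + Q(t) − 2, so its minimum is min P + min Q − 2.
P'(s) = 4(s - 2)(s + 2)(s + 3) vanishes at s ∈ {-3, -2, 2}; Q'(t) = 2(t - 2) vanishes at t ∈ {2}.
Local minima of P (where P''>0): P(-3)=45, P(2)=-80. Local minima of Q: Q(2)=-4.
So the global minimum of g is P(2) + Q(2) − 2 = -80 − 4 − 2 = -86, attained at (2, 2).

(2, 2)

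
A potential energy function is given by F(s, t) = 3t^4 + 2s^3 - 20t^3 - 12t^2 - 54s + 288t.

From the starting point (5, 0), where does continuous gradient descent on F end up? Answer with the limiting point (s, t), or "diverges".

(3, -2)

F is separable, so gradient descent decouples: s follows -∂F/∂s, t follows -∂F/∂t.
∂F/∂s = 6(s - 3)(s + 3); at s=5 this is 96, so s decreases.
∂F/∂t = 12(t - 4)(t - 3)(t + 2); at t=0 this is 288, so t decreases.
s converges to its nearest critical value 3 (a local min of the s-part); t converges to -2. The iterate converges to (3, -2).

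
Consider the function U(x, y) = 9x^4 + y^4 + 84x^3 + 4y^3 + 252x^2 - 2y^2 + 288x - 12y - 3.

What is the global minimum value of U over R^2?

-204

U(x,y) separates as P(x) + Q(y) − 3, so its minimum is min P + min Q − 3.
P'(x) = 36(x + 1)(x + 2)(x + 4) vanishes at x ∈ {-4, -2, -1}; Q'(y) = 4(y - 1)(y + 1)(y + 3) vanishes at y ∈ {-3, -1, 1}.
Local minima of P (where P''>0): P(-4)=-192, P(-1)=-111. Local minima of Q: Q(-3)=-9, Q(1)=-9.
So the global minimum of U is P(-4) + Q(-3) − 3 = -192 − 9 − 3 = -204, attained at (-4, -3).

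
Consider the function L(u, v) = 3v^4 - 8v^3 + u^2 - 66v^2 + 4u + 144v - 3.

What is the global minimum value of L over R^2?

-574

L(u,v) separates as P(u) + Q(v) − 3, so its minimum is min P + min Q − 3.
P'(u) = 2u + 4 vanishes at u ∈ {-2}; Q'(v) = 12(v - 4)(v - 1)(v + 3) vanishes at v ∈ {-3, 1, 4}.
Local minima of P (where P''>0): P(-2)=-4. Local minima of Q: Q(-3)=-567, Q(4)=-224.
So the global minimum of L is P(-2) + Q(-3) − 3 = -4 − 567 − 3 = -574, attained at (-2, -3).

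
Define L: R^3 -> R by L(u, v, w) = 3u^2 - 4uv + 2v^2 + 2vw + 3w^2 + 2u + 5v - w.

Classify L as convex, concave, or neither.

convex

L is quadratic, so its Hessian is the constant matrix H = [[6, -4, 0], [-4, 4, 2], [0, 2, 6]].
Leading principal minors: 6, 8, 24.
All positive ⇒ H ≻ 0 ⇒ convex.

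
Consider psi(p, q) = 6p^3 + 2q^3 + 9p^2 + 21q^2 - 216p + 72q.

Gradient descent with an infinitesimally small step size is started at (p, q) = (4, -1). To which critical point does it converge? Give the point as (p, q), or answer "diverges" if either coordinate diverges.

(3, -3)

psi is separable, so gradient descent decouples: p follows -∂psi/∂p, q follows -∂psi/∂q.
∂psi/∂p = 18(p - 3)(p + 4); at p=4 this is 144, so p decreases.
∂psi/∂q = 6(q + 3)(q + 4); at q=-1 this is 36, so q decreases.
p converges to its nearest critical value 3 (a local min of the p-part); q converges to -3. The iterate converges to (3, -3).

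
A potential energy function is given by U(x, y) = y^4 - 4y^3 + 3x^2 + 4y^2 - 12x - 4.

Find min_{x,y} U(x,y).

-16

U(x,y) separates as P(x) + Q(y) − 4, so its minimum is min P + min Q − 4.
P'(x) = 6x - 12 vanishes at x ∈ {2}; Q'(y) = 4y(y - 2)(y - 1) vanishes at y ∈ {0, 1, 2}.
Local minima of P (where P''>0): P(2)=-12. Local minima of Q: Q(0)=0, Q(2)=0.
So the global minimum of U is P(2) + Q(0) − 4 = -12 + 0 − 4 = -16, attained at (2, 0).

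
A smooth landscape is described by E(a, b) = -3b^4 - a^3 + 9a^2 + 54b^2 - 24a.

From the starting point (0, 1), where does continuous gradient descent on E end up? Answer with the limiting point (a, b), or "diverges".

(2, 0)

E is separable, so gradient descent decouples: a follows -∂E/∂a, b follows -∂E/∂b.
∂E/∂a = -3(a - 4)(a - 2); at a=0 this is -24, so a increases.
∂E/∂b = -12b(b - 3)(b + 3); at b=1 this is 96, so b decreases.
a converges to its nearest critical value 2 (a local min of the a-part); b converges to 0. The iterate converges to (2, 0).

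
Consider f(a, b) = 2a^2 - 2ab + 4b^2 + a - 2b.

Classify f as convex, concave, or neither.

convex

f is quadratic, so its Hessian is the constant matrix H = [[4, -2], [-2, 8]].
det(H) = 28, tr(H) = 12.
det(H) > 0 and tr(H) > 0, so H is positive definite everywhere: convex.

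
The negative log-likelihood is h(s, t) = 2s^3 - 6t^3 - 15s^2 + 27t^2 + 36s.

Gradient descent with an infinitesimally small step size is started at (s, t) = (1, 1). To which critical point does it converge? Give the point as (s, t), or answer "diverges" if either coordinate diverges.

diverges

h is separable, so gradient descent decouples: s follows -∂h/∂s, t follows -∂h/∂t.
∂h/∂s = 6(s - 3)(s - 2); at s=1 this is 12, so s decreases.
∂h/∂t = -18t(t - 3); at t=1 this is 36, so t decreases.
The s-coordinate has no critical point in that direction and runs off to infinity.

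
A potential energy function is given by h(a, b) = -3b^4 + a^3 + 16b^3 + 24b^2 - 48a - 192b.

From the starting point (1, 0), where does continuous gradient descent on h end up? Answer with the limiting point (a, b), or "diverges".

h is separable, so gradient descent decouples: a follows -∂h/∂a, b follows -∂h/∂b.
∂h/∂a = 3(a - 4)(a + 4); at a=1 this is -45, so a increases.
∂h/∂b = -12(b - 4)(b - 2)(b + 2); at b=0 this is -192, so b increases.
a converges to its nearest critical value 4 (a local min of the a-part); b converges to 2. The iterate converges to (4, 2).

(4, 2)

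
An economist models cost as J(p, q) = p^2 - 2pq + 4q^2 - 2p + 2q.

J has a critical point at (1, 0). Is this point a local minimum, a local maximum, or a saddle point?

local minimum

The Hessian of J is constant: H = [[2, -2], [-2, 8]].
det(H) = 2·8 − (-2)² = 12.
det(H) > 0 and tr(H) = 10 > 0, so H is positive definite and the point is a local minimum.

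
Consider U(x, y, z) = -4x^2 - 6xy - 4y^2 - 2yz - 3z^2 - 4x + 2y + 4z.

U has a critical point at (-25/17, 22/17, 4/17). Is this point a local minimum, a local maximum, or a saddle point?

The Hessian is constant: H = [[-8, -6, 0], [-6, -8, -2], [0, -2, -6]].
Leading principal minors: Δ₁ = -8, Δ₂ = 28, Δ₃ = -136.
The minors alternate sign starting negative (−, +, −), so H is negative definite: a local maximum.

local maximum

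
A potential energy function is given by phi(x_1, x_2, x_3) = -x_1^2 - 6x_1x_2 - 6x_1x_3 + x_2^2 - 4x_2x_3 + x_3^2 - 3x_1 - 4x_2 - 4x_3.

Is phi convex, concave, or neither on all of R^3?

neither

phi is quadratic, so its Hessian is the constant matrix H = [[-2, -6, -6], [-6, 2, -4], [-6, -4, 2]].
Leading principal minors: -2, -40, -408.
Neither pattern holds ⇒ H is indefinite ⇒ neither convex nor concave.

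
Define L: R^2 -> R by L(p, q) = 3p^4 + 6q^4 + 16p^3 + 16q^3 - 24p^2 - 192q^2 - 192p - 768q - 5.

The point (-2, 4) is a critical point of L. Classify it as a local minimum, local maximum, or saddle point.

The mixed partial ∂²L/∂p∂q is 0, so the Hessian at any point is diag(L_pp, L_qq) = diag(12(3p^2 + 8p - 4), 24(3q^2 + 4q - 16)).
At (-2, 4): H = diag(-96, 1152).
The eigenvalues have opposite signs, so H is indefinite: a saddle point.

saddle point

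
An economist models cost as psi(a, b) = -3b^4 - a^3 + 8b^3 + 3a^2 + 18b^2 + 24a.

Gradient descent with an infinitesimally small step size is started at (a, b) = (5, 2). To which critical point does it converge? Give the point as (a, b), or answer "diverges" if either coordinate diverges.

diverges

psi is separable, so gradient descent decouples: a follows -∂psi/∂a, b follows -∂psi/∂b.
∂psi/∂a = -3(a - 4)(a + 2); at a=5 this is -21, so a increases.
∂psi/∂b = -12b(b - 3)(b + 1); at b=2 this is 72, so b decreases.
The a-coordinate has no critical point in that direction and runs off to infinity.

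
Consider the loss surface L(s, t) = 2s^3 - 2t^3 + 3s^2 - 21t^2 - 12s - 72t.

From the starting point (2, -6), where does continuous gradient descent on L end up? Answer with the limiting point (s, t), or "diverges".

(1, -4)

L is separable, so gradient descent decouples: s follows -∂L/∂s, t follows -∂L/∂t.
∂L/∂s = 6(s - 1)(s + 2); at s=2 this is 24, so s decreases.
∂L/∂t = -6(t + 3)(t + 4); at t=-6 this is -36, so t increases.
s converges to its nearest critical value 1 (a local min of the s-part); t converges to -4. The iterate converges to (1, -4).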